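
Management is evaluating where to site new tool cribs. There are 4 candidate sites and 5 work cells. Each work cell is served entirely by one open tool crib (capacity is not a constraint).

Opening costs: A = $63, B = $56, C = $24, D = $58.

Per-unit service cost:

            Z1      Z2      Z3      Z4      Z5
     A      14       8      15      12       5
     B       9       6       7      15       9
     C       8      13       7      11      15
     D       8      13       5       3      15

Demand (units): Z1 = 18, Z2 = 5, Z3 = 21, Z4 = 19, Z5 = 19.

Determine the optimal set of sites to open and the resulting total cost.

For any fixed open set, each work cell goes to its cheapest open site; total = fixed + service.
{A, D}: Z1→D 8·18=144, Z2→A 8·5=40, Z3→D 5·21=105, Z4→D 3·19=57, Z5→A 5·19=95. Service 441; fixed 121; total 562.
{A, C, D}: service 441 + fixed 145 = 586
{A, B, D}: Z1→D 8·18=144, Z2→B 6·5=30, Z3→D 5·21=105, Z4→D 3·19=57, Z5→A 5·19=95. Service 431; fixed 177; total 608.
{A, B, C, D}: service 431 + fixed 201 = 632
(All 15 nonempty subsets were checked; A and D is lowest.)

Open A and D; minimum total cost 562.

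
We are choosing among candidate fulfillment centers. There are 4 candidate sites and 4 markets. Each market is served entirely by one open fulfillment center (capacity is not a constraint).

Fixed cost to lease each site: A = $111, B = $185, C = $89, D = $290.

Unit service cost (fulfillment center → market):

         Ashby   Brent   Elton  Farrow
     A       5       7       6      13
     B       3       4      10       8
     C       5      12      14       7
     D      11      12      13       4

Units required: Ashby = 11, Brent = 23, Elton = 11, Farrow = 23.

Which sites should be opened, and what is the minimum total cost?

Open B only; minimum total cost 604.

For any fixed open set, each market goes to its cheapest open site; total = fixed + service.
{B}: Ashby→B 3·11=33, Brent→B 4·23=92, Elton→B 10·11=110, Farrow→B 8·23=184. Service 419; fixed 185; total 604.
{A, C}: service 443 + fixed 200 = 643
{B, C}: service 396 + fixed 274 = 670
{A, B, C, D}: service 283 + fixed 675 = 958
No other subset beats 604.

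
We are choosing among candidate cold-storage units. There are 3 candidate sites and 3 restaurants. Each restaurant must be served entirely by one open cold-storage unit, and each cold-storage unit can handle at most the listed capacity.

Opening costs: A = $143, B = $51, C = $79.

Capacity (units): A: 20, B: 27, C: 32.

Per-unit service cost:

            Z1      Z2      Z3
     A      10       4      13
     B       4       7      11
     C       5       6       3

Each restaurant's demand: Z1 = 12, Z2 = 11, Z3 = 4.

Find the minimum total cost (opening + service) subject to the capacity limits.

Minimum total cost: 217

Open {C}: Z1→C 5·12=60, Z2→C 6·11=66, Z3→C 3·4=12.
Loads: C carries 27/32. Service 138; fixed 79; total 217.
Next best feasible plan costs 220.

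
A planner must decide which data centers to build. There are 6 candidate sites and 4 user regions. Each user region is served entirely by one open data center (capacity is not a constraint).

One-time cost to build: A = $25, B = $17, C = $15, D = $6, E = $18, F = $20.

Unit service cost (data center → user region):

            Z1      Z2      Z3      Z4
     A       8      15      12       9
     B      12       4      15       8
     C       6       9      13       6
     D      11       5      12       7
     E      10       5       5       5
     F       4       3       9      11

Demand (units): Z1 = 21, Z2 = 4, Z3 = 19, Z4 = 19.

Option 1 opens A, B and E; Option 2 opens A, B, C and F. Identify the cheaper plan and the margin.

Option 1 is cheaper by 24.

Option 1: {A, B, E}: Z1→A 8·21=168, Z2→B 4·4=16, Z3→E 5·19=95, Z4→E 5·19=95. Service 374; fixed 60; total 434.
Option 2: {A, B, C, F}: Z1→F 4·21=84, Z2→F 3·4=12, Z3→F 9·19=171, Z4→C 6·19=114. Service 381; fixed 77; total 458.
Difference: |434 − 458| = 24.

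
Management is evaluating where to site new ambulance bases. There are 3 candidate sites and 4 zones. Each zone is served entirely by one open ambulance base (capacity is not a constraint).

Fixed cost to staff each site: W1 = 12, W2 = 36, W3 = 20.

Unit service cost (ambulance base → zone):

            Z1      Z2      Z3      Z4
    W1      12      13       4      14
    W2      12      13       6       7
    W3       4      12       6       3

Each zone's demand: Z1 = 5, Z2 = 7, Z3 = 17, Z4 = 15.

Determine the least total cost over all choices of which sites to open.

For any fixed open set, each zone goes to its cheapest open site; total = fixed + service.
{W1, W3}: Z1→W3 4·5=20, Z2→W3 12·7=84, Z3→W1 4·17=68, Z4→W3 3·15=45. Service 217; fixed 32; total 249.
{W3}: Z1→W3 4·5=20, Z2→W3 12·7=84, Z3→W3 6·17=102, Z4→W3 3·15=45. Service 251; fixed 20; total 271.
{W1, W2, W3}: service 217 + fixed 68 = 285
{W1}: Z1→W1 12·5=60, Z2→W1 13·7=91, Z3→W1 4·17=68, Z4→W1 14·15=210. Service 429; fixed 12; total 441.
No other subset beats 249.

Minimum total cost: 249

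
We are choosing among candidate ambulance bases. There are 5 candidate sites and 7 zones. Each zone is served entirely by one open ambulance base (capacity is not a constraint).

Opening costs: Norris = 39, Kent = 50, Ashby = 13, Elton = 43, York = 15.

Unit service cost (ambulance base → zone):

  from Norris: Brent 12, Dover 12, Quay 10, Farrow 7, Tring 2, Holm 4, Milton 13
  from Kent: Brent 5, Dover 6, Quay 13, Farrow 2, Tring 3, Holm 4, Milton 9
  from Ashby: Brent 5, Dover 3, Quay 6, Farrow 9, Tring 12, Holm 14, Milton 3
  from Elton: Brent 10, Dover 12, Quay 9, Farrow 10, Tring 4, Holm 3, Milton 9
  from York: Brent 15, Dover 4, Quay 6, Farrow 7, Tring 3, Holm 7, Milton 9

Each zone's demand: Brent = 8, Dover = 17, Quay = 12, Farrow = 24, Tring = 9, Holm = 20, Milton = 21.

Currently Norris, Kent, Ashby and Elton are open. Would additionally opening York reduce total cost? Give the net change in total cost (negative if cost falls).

No — net change +15 (cost rises by 15).

Current service cost with {Norris, Kent, Ashby, Elton}: 352.
Adding York: each zone re-picks its cheapest; new service cost 352, saving 0.
Extra fixed cost: 15. Net change = 15 − 0 = 15.
(Totals: 497 → 512.)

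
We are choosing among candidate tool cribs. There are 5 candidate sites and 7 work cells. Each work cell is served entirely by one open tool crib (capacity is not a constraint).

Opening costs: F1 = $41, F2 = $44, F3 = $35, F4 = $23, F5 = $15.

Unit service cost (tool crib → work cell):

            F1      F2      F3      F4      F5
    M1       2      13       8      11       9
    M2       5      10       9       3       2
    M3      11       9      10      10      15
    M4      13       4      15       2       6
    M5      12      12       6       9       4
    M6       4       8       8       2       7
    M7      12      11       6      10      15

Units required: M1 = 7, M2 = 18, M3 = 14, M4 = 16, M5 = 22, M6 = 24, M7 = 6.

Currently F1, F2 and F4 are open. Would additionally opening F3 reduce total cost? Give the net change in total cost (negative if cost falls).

Current service cost with {F1, F2, F4}: 532.
Adding F3: each work cell re-picks its cheapest; new service cost 442, saving 90.
Extra fixed cost: 35. Net change = 35 − 90 = -55.
(Totals: 640 → 585.)

Yes — net change −55 (cost falls by 55).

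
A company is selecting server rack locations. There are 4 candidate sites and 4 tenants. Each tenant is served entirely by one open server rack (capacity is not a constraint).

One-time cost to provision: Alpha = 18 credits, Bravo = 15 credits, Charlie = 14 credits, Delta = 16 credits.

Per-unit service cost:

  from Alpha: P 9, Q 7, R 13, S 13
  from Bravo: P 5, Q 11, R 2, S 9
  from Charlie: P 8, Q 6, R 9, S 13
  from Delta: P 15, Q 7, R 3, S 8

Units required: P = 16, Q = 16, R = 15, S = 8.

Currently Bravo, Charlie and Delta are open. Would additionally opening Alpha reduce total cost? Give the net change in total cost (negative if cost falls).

No — net change +18 (cost rises by 18).

Current service cost with {Bravo, Charlie, Delta}: 270.
Adding Alpha: each tenant re-picks its cheapest; new service cost 270, saving 0.
Extra fixed cost: 18. Net change = 18 − 0 = 18.
(Totals: 315 → 333.)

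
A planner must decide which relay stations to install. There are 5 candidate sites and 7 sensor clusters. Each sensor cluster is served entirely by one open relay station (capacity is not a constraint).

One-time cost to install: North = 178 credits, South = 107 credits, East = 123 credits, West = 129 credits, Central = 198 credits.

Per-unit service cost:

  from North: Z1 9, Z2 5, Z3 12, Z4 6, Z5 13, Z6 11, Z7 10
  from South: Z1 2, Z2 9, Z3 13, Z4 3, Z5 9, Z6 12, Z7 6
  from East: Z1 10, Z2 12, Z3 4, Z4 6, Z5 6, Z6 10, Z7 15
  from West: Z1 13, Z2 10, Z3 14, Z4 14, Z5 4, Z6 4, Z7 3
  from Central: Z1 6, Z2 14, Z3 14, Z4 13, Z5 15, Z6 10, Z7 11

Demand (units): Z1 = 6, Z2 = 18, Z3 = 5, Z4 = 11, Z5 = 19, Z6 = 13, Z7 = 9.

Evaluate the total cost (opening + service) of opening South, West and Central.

Each sensor cluster is assigned to its cheapest site among the open ones.
{South, West, Central}: Z1→South 2·6=12, Z2→South 9·18=162, Z3→South 13·5=65, Z4→South 3·11=33, Z5→West 4·19=76, Z6→West 4·13=52, Z7→West 3·9=27. Service 427; fixed 434; total 861.

Total cost: 861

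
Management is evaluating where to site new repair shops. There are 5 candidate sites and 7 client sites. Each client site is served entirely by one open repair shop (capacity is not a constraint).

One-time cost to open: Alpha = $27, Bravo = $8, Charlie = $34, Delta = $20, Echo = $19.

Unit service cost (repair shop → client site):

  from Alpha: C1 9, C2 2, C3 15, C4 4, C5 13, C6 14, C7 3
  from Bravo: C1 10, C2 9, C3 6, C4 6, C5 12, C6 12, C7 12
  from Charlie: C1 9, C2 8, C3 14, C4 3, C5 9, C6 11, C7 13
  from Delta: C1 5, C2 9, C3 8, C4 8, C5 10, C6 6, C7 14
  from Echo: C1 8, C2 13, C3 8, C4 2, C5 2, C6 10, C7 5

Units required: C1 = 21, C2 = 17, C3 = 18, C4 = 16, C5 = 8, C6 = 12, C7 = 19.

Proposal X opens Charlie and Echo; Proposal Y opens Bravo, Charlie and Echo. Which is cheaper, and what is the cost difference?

Proposal Y is cheaper by 28.

Proposal X: {Charlie, Echo}: C1→Echo 8·21=168, C2→Charlie 8·17=136, C3→Echo 8·18=144, C4→Echo 2·16=32, C5→Echo 2·8=16, C6→Echo 10·12=120, C7→Echo 5·19=95. Service 711; fixed 53; total 764.
Proposal Y: {Bravo, Charlie, Echo}: C1→Echo 8·21=168, C2→Charlie 8·17=136, C3→Bravo 6·18=108, C4→Echo 2·16=32, C5→Echo 2·8=16, C6→Echo 10·12=120, C7→Echo 5·19=95. Service 675; fixed 61; total 736.
Difference: |764 − 736| = 28.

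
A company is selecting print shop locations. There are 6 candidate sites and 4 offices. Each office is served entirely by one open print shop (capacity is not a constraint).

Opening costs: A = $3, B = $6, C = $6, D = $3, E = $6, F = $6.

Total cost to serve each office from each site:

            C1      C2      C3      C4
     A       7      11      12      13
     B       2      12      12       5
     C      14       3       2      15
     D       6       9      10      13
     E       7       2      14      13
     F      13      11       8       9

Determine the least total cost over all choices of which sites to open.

Minimum total cost: 24

For any fixed open set, each office goes to its cheapest open site; total = fixed + service.
{B, C}: C1→B 2, C2→C 3, C3→C 2, C4→B 5. Service 12; fixed 12; total 24.
{A, B, C}: service 12 + fixed 15 = 27
{B, C, D}: service 12 + fixed 15 = 27
{A, B, C, D, E, F}: C1→B 2, C2→E 2, C3→C 2, C4→B 5. Service 11; fixed 30; total 41.
No other subset beats 24.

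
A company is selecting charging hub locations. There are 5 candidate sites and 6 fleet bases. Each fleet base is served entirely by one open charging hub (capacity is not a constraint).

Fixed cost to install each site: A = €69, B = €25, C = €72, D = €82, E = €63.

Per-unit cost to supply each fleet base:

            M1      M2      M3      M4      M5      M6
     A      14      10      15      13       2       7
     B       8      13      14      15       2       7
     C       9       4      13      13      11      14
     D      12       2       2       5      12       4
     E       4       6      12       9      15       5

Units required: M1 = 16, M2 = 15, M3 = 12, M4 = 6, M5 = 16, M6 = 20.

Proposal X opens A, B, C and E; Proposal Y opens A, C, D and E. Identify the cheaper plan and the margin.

Proposal X: {A, B, C, E}: M1→E 4·16=64, M2→C 4·15=60, M3→E 12·12=144, M4→E 9·6=54, M5→A 2·16=32, M6→E 5·20=100. Service 454; fixed 229; total 683.
Proposal Y: {A, C, D, E}: M1→E 4·16=64, M2→D 2·15=30, M3→D 2·12=24, M4→D 5·6=30, M5→A 2·16=32, M6→D 4·20=80. Service 260; fixed 286; total 546.
Difference: |683 − 546| = 137.

Proposal Y is cheaper by 137.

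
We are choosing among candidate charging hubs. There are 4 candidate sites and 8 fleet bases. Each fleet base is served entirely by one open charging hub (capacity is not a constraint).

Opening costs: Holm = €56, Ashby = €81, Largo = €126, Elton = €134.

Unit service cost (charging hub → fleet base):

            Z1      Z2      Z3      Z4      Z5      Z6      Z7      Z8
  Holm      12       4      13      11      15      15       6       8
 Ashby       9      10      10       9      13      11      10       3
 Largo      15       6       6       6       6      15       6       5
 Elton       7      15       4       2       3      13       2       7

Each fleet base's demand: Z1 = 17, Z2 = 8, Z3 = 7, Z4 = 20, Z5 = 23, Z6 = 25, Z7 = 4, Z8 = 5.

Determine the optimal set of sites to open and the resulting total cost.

For any fixed open set, each fleet base goes to its cheapest open site; total = fixed + service.
{Holm, Elton}: Z1→Elton 7·17=119, Z2→Holm 4·8=32, Z3→Elton 4·7=28, Z4→Elton 2·20=40, Z5→Elton 3·23=69, Z6→Elton 13·25=325, Z7→Elton 2·4=8, Z8→Elton 7·5=35. Service 656; fixed 190; total 846.
{Ashby, Elton}: service 634 + fixed 215 = 849
{Holm, Ashby, Elton}: service 586 + fixed 271 = 857
{Holm, Ashby, Largo, Elton}: service 586 + fixed 397 = 983
(All 15 nonempty subsets were checked; Holm and Elton is lowest.)

Open Holm and Elton; minimum total cost 846.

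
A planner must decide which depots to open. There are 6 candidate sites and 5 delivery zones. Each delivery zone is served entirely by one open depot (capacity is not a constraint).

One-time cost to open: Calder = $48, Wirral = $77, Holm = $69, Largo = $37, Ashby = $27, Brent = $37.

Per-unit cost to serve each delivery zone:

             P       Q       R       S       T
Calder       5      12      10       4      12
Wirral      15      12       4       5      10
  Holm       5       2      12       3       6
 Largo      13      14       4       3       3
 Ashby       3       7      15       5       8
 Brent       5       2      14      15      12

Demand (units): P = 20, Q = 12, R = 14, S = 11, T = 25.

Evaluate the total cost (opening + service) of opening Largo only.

Each delivery zone is assigned to its cheapest site among the open ones.
{Largo}: P→Largo 13·20=260, Q→Largo 14·12=168, R→Largo 4·14=56, S→Largo 3·11=33, T→Largo 3·25=75. Service 592; fixed 37; total 629.

Total cost: 629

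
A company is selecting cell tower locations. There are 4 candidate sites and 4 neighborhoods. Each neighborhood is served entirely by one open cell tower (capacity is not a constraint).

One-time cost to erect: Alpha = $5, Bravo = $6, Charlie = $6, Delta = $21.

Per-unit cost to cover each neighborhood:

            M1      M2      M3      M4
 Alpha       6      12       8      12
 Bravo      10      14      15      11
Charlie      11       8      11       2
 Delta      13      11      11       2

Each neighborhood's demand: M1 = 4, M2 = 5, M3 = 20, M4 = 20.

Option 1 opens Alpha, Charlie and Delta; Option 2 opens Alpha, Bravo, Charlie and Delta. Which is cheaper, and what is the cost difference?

Option 1 is cheaper by 6.

Option 1: {Alpha, Charlie, Delta}: M1→Alpha 6·4=24, M2→Charlie 8·5=40, M3→Alpha 8·20=160, M4→Charlie 2·20=40. Service 264; fixed 32; total 296.
Option 2: {Alpha, Bravo, Charlie, Delta}: M1→Alpha 6·4=24, M2→Charlie 8·5=40, M3→Alpha 8·20=160, M4→Charlie 2·20=40. Service 264; fixed 38; total 302.
Difference: |296 − 302| = 6.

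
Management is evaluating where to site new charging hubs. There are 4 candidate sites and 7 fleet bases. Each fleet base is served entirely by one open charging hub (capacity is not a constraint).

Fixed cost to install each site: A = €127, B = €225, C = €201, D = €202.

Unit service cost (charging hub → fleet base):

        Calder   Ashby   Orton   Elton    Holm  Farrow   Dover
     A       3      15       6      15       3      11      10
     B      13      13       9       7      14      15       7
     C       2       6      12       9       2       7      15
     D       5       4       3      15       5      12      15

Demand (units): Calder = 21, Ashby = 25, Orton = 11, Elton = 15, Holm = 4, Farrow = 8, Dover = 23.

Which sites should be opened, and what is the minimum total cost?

For any fixed open set, each fleet base goes to its cheapest open site; total = fixed + service.
{A, C}: Calder→C 2·21=42, Ashby→C 6·25=150, Orton→A 6·11=66, Elton→C 9·15=135, Holm→C 2·4=8, Farrow→C 7·8=56, Dover→A 10·23=230. Service 687; fixed 328; total 1015.
{B, C}: service 621 + fixed 426 = 1047
{B, D}: Calder→D 5·21=105, Ashby→D 4·25=100, Orton→D 3·11=33, Elton→B 7·15=105, Holm→D 5·4=20, Farrow→D 12·8=96, Dover→B 7·23=161. Service 620; fixed 427; total 1047.
{A, B, C, D}: service 505 + fixed 755 = 1260
No other subset beats 1015.

Open A and C; minimum total cost 1015.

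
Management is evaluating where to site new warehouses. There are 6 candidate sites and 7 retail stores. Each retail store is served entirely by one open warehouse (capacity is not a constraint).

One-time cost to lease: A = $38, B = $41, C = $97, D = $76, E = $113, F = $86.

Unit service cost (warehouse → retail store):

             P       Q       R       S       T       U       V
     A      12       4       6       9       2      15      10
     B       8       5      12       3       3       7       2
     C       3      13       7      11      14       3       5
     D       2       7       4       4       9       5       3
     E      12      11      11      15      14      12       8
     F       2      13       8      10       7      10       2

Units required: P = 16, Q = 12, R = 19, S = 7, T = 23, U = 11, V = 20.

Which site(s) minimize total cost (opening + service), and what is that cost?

Open A and D; minimum total cost 459.

For any fixed open set, each retail store goes to its cheapest open site; total = fixed + service.
{A, D}: P→D 2·16=32, Q→A 4·12=48, R→D 4·19=76, S→D 4·7=28, T→A 2·23=46, U→D 5·11=55, V→D 3·20=60. Service 345; fixed 114; total 459.
{B, D}: service 353 + fixed 117 = 470
{A, B, D}: P→D 2·16=32, Q→A 4·12=48, R→D 4·19=76, S→B 3·7=21, T→A 2·23=46, U→D 5·11=55, V→B 2·20=40. Service 318; fixed 155; total 473.
{A, B, C, D, E, F}: service 296 + fixed 451 = 747
No other subset beats 459.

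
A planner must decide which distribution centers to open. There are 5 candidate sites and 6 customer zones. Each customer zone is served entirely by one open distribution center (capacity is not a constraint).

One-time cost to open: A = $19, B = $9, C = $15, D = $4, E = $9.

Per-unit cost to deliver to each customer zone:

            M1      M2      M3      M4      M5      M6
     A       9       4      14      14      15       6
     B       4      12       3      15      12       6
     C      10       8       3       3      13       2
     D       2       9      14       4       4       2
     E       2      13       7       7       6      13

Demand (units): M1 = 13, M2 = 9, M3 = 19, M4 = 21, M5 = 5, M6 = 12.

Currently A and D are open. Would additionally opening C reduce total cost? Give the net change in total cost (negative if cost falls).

Yes — net change −215 (cost falls by 215).

Current service cost with {A, D}: 456.
Adding C: each customer zone re-picks its cheapest; new service cost 226, saving 230.
Extra fixed cost: 15. Net change = 15 − 230 = -215.
(Totals: 479 → 264.)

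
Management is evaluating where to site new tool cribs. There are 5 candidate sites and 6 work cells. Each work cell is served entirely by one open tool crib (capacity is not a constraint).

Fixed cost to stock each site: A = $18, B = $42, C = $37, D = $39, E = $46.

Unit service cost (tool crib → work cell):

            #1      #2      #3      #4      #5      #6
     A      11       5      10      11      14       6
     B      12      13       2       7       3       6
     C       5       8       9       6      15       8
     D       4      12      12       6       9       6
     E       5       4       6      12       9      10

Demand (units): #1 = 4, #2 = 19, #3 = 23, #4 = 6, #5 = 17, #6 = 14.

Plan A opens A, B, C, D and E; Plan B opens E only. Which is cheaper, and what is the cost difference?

Plan A is cheaper by 154.

Plan A: {A, B, C, D, E}: #1→D 4·4=16, #2→E 4·19=76, #3→B 2·23=46, #4→C 6·6=36, #5→B 3·17=51, #6→A 6·14=84. Service 309; fixed 182; total 491.
Plan B: {E}: #1→E 5·4=20, #2→E 4·19=76, #3→E 6·23=138, #4→E 12·6=72, #5→E 9·17=153, #6→E 10·14=140. Service 599; fixed 46; total 645.
Difference: |491 − 645| = 154.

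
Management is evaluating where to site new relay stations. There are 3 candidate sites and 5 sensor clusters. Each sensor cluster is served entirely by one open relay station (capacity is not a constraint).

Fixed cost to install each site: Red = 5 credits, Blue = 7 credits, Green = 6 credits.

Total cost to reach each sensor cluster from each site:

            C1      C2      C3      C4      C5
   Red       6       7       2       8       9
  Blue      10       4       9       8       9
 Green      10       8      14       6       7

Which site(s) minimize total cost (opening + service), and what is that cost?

Open Red only; minimum total cost 37.

For any fixed open set, each sensor cluster goes to its cheapest open site; total = fixed + service.
{Red}: C1→Red 6, C2→Red 7, C3→Red 2, C4→Red 8, C5→Red 9. Service 32; fixed 5; total 37.
{Red, Green}: C1→Red 6, C2→Red 7, C3→Red 2, C4→Green 6, C5→Green 7. Service 28; fixed 11; total 39.
{Red, Blue}: C1→Red 6, C2→Blue 4, C3→Red 2, C4→Red 8, C5→Red 9. Service 29; fixed 12; total 41.
{Red, Blue, Green}: service 25 + fixed 18 = 43
No other subset beats 37.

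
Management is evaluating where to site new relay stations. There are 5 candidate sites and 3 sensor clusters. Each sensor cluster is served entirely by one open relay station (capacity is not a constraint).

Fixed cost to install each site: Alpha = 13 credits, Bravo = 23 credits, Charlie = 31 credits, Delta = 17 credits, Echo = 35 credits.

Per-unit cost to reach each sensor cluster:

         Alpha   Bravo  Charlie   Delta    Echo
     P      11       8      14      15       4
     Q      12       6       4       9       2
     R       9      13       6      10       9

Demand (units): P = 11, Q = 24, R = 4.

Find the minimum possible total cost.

For any fixed open set, each sensor cluster goes to its cheapest open site; total = fixed + service.
{Echo}: P→Echo 4·11=44, Q→Echo 2·24=48, R→Echo 9·4=36. Service 128; fixed 35; total 163.
{Alpha, Echo}: P→Echo 4·11=44, Q→Echo 2·24=48, R→Alpha 9·4=36. Service 128; fixed 48; total 176.
{Delta, Echo}: service 128 + fixed 52 = 180
{Alpha, Bravo, Charlie, Delta, Echo}: P→Echo 4·11=44, Q→Echo 2·24=48, R→Charlie 6·4=24. Service 116; fixed 119; total 235.
No other subset beats 163.

Minimum total cost: 163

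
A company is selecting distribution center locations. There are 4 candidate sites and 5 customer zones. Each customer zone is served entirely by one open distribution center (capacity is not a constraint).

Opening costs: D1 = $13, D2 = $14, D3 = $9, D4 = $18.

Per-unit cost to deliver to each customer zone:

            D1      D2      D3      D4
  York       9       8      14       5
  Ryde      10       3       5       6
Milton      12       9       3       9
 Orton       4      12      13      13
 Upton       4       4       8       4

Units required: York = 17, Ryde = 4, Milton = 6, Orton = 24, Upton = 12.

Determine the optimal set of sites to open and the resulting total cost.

Open D1, D3 and D4; minimum total cost 307.

For any fixed open set, each customer zone goes to its cheapest open site; total = fixed + service.
{D1, D3, D4}: York→D4 5·17=85, Ryde→D3 5·4=20, Milton→D3 3·6=18, Orton→D1 4·24=96, Upton→D1 4·12=48. Service 267; fixed 40; total 307.
{D1, D2, D3, D4}: service 259 + fixed 54 = 313
{D1, D4}: service 307 + fixed 31 = 338
{D3}: York→D3 14·17=238, Ryde→D3 5·4=20, Milton→D3 3·6=18, Orton→D3 13·24=312, Upton→D3 8·12=96. Service 684; fixed 9; total 693.
No other subset beats 307.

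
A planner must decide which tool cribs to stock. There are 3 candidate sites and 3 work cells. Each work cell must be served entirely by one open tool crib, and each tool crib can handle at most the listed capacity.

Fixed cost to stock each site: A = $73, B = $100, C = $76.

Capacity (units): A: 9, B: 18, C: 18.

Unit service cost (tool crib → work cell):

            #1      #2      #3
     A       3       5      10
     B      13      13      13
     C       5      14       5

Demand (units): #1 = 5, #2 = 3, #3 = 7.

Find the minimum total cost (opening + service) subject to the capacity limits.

Open {C}: #1→C 5·5=25, #2→C 14·3=42, #3→C 5·7=35.
Loads: C carries 15/18. Service 102; fixed 76; total 178.
Next best feasible plan costs 214.

Minimum total cost: 178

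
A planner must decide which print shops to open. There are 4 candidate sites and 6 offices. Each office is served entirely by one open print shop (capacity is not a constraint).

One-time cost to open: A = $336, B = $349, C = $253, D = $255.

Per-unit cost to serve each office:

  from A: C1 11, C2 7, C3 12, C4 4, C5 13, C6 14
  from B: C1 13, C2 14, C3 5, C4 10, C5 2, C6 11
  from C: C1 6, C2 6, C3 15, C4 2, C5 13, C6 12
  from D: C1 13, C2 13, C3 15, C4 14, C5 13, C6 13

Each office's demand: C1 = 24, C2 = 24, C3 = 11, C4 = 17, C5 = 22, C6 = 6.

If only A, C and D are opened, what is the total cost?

Each office is assigned to its cheapest site among the open ones.
{A, C, D}: C1→C 6·24=144, C2→C 6·24=144, C3→A 12·11=132, C4→C 2·17=34, C5→A 13·22=286, C6→C 12·6=72. Service 812; fixed 844; total 1656.

Total cost: 1656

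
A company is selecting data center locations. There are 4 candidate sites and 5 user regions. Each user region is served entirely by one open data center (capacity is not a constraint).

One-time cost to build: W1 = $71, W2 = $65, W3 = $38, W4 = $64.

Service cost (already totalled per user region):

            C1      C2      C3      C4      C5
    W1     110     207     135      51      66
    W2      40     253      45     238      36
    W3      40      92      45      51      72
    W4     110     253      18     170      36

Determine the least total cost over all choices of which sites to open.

Minimum total cost: 338

For any fixed open set, each user region goes to its cheapest open site; total = fixed + service.
{W3}: C1→W3 40, C2→W3 92, C3→W3 45, C4→W3 51, C5→W3 72. Service 300; fixed 38; total 338.
{W3, W4}: C1→W3 40, C2→W3 92, C3→W4 18, C4→W3 51, C5→W4 36. Service 237; fixed 102; total 339.
{W2, W3}: service 264 + fixed 103 = 367
{W1, W2, W3, W4}: service 237 + fixed 238 = 475
No other subset beats 338.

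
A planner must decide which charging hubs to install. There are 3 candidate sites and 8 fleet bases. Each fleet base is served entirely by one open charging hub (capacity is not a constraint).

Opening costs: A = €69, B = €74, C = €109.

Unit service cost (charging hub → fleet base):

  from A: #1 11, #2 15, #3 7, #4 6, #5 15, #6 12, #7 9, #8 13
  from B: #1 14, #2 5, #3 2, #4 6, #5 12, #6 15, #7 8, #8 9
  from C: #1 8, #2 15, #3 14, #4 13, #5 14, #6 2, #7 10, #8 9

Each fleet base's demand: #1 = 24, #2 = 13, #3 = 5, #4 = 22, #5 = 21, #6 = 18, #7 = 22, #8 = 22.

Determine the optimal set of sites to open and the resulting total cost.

Open B and C; minimum total cost 1244.

For any fixed open set, each fleet base goes to its cheapest open site; total = fixed + service.
{B, C}: #1→C 8·24=192, #2→B 5·13=65, #3→B 2·5=10, #4→B 6·22=132, #5→B 12·21=252, #6→C 2·18=36, #7→B 8·22=176, #8→B 9·22=198. Service 1061; fixed 183; total 1244.
{A, B, C}: service 1061 + fixed 252 = 1313
{A, B}: #1→A 11·24=264, #2→B 5·13=65, #3→B 2·5=10, #4→A 6·22=132, #5→B 12·21=252, #6→A 12·18=216, #7→B 8·22=176, #8→B 9·22=198. Service 1313; fixed 143; total 1456.
{A}: service 1641 + fixed 69 = 1710
No other subset beats 1244.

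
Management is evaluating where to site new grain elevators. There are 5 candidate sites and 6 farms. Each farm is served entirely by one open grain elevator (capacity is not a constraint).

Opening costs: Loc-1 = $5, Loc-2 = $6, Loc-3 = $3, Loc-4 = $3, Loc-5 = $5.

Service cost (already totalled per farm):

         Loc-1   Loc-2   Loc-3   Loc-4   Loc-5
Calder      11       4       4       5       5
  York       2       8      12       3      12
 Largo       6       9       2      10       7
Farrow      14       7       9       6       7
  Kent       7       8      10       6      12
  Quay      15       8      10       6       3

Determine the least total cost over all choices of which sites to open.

Minimum total cost: 33

For any fixed open set, each farm goes to its cheapest open site; total = fixed + service.
{Loc-3, Loc-4}: Calder→Loc-3 4, York→Loc-4 3, Largo→Loc-3 2, Farrow→Loc-4 6, Kent→Loc-4 6, Quay→Loc-4 6. Service 27; fixed 6; total 33.
{Loc-3, Loc-4, Loc-5}: service 24 + fixed 11 = 35
{Loc-1, Loc-3, Loc-4}: service 26 + fixed 11 = 37
{Loc-1, Loc-2, Loc-3, Loc-4, Loc-5}: service 23 + fixed 22 = 45
No other subset beats 33.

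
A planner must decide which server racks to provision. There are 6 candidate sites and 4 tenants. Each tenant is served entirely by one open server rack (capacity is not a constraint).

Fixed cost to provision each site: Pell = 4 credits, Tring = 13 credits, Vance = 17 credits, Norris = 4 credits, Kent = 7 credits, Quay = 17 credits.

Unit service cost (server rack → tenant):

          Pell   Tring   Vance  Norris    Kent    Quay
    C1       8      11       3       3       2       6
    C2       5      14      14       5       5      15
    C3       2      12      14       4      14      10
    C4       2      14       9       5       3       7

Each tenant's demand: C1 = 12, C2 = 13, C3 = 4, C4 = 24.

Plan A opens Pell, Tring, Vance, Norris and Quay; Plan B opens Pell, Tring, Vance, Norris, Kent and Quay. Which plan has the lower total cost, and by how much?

Plan B is cheaper by 5.

Plan A: {Pell, Tring, Vance, Norris, Quay}: C1→Vance 3·12=36, C2→Pell 5·13=65, C3→Pell 2·4=8, C4→Pell 2·24=48. Service 157; fixed 55; total 212.
Plan B: {Pell, Tring, Vance, Norris, Kent, Quay}: C1→Kent 2·12=24, C2→Pell 5·13=65, C3→Pell 2·4=8, C4→Pell 2·24=48. Service 145; fixed 62; total 207.
Difference: |212 − 207| = 5.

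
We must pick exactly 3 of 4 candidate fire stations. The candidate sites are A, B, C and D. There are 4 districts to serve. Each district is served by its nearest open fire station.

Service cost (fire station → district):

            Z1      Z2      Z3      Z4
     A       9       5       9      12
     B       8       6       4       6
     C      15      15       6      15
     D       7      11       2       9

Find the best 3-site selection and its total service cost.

With exactly 3 open, each district uses its cheapest among the chosen.
{A, B, D}: Z1→D 7, Z2→A 5, Z3→D 2, Z4→B 6. Service cost 20.
{B, C, D}: service cost 21
{A, B, C}: service cost 23
Among all 4 size-3 choices, {A, B, D} is lowest.

Choose A, B and D; total service cost 20.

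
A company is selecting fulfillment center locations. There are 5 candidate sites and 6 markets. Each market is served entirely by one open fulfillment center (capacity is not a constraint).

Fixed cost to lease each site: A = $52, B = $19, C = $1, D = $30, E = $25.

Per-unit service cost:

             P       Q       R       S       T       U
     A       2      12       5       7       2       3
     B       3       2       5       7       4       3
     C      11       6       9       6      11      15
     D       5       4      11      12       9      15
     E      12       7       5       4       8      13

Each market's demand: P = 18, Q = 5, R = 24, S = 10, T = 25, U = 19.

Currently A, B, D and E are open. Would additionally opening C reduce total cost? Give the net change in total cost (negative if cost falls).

Current service cost with {A, B, D, E}: 313.
Adding C: each market re-picks its cheapest; new service cost 313, saving 0.
Extra fixed cost: 1. Net change = 1 − 0 = 1.
(Totals: 439 → 440.)

No — net change +1 (cost rises by 1).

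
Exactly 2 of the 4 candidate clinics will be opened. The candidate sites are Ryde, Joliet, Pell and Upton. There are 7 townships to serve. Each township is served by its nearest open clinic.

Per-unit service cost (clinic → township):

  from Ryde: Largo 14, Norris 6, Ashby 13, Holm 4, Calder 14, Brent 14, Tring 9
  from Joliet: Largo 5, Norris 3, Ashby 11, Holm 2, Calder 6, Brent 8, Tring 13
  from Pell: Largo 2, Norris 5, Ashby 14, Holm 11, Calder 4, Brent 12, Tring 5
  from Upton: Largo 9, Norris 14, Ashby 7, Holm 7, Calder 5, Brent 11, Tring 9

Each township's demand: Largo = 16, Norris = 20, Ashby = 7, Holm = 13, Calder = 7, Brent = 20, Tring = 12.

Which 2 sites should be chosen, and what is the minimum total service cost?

With exactly 2 open, each township uses its cheapest among the chosen.
{Joliet, Pell}: Largo→Pell 2·16=32, Norris→Joliet 3·20=60, Ashby→Joliet 11·7=77, Holm→Joliet 2·13=26, Calder→Pell 4·7=28, Brent→Joliet 8·20=160, Tring→Pell 5·12=60. Service cost 443.
{Joliet, Upton}: service cost 518
{Ryde, Joliet}: service cost 553
Among all 6 size-2 choices, {Joliet, Pell} is lowest.

Choose Joliet and Pell; total service cost 443.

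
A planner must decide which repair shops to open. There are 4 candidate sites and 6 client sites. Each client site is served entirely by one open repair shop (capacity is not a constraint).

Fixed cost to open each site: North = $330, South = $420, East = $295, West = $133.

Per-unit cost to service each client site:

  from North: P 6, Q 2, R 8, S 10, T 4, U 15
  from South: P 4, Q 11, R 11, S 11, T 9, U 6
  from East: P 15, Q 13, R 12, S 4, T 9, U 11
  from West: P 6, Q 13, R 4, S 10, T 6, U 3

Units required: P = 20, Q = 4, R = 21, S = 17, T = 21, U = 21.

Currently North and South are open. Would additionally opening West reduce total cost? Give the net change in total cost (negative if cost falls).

Current service cost with {North, South}: 636.
Adding West: each client site re-picks its cheapest; new service cost 489, saving 147.
Extra fixed cost: 133. Net change = 133 − 147 = -14.
(Totals: 1386 → 1372.)

Yes — net change −14 (cost falls by 14).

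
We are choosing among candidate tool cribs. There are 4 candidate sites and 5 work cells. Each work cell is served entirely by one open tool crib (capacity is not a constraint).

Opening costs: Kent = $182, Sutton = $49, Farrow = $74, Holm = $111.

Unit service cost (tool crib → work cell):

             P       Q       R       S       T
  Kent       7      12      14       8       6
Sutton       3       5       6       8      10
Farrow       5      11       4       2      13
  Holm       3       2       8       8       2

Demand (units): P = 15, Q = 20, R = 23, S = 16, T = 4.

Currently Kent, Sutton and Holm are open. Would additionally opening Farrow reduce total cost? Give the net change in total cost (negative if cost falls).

Yes — net change −68 (cost falls by 68).

Current service cost with {Kent, Sutton, Holm}: 359.
Adding Farrow: each work cell re-picks its cheapest; new service cost 217, saving 142.
Extra fixed cost: 74. Net change = 74 − 142 = -68.
(Totals: 701 → 633.)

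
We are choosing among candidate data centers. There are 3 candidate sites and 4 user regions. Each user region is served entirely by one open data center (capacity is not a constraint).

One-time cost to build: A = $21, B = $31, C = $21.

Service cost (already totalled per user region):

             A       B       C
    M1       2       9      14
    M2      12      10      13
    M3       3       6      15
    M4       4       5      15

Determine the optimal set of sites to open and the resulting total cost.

Open A only; minimum total cost 42.

For any fixed open set, each user region goes to its cheapest open site; total = fixed + service.
{A}: M1→A 2, M2→A 12, M3→A 3, M4→A 4. Service 21; fixed 21; total 42.
{B}: M1→B 9, M2→B 10, M3→B 6, M4→B 5. Service 30; fixed 31; total 61.
{A, C}: service 21 + fixed 42 = 63
{A, B, C}: service 19 + fixed 73 = 92
(All 7 nonempty subsets were checked; A only is lowest.)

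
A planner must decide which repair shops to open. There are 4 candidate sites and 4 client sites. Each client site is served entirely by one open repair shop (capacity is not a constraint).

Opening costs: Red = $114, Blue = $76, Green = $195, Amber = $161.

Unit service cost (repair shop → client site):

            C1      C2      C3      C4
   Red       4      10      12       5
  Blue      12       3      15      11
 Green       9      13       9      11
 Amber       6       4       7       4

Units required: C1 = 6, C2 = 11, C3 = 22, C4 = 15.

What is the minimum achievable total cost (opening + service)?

Minimum total cost: 455

For any fixed open set, each client site goes to its cheapest open site; total = fixed + service.
{Amber}: C1→Amber 6·6=36, C2→Amber 4·11=44, C3→Amber 7·22=154, C4→Amber 4·15=60. Service 294; fixed 161; total 455.
{Blue, Amber}: service 283 + fixed 237 = 520
{Red, Amber}: service 282 + fixed 275 = 557
{Red, Blue, Green, Amber}: C1→Red 4·6=24, C2→Blue 3·11=33, C3→Amber 7·22=154, C4→Amber 4·15=60. Service 271; fixed 546; total 817.
No other subset beats 455.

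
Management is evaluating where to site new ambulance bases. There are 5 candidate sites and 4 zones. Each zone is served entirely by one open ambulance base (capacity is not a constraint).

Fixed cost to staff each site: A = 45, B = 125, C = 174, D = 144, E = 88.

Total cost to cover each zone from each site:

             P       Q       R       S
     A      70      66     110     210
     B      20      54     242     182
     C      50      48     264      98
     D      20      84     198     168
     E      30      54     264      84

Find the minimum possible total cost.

For any fixed open set, each zone goes to its cheapest open site; total = fixed + service.
{A, E}: P→E 30, Q→E 54, R→A 110, S→E 84. Service 278; fixed 133; total 411.
{A}: service 456 + fixed 45 = 501
{E}: P→E 30, Q→E 54, R→E 264, S→E 84. Service 432; fixed 88; total 520.
{A, B, C, D, E}: service 262 + fixed 576 = 838
No other subset beats 411.

Minimum total cost: 411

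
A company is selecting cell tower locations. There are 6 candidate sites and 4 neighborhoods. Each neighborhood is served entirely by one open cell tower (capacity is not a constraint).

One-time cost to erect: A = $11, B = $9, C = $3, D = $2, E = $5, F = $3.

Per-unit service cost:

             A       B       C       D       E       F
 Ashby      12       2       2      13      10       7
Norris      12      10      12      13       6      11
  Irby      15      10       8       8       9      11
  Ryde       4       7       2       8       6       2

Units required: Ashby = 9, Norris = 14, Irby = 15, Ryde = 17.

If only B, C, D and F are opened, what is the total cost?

Each neighborhood is assigned to its cheapest site among the open ones.
{B, C, D, F}: Ashby→B 2·9=18, Norris→B 10·14=140, Irby→C 8·15=120, Ryde→C 2·17=34. Service 312; fixed 17; total 329.

Total cost: 329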